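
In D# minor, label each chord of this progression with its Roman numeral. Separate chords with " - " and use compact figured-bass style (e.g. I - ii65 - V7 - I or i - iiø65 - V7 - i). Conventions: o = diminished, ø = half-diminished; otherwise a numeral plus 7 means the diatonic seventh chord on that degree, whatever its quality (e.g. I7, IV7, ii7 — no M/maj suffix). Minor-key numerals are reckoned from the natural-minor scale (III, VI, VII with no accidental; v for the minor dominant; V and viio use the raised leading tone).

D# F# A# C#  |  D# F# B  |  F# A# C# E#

i7 - VI6 - III7

D#-F#-A#-C# has root D#, degree 1 in D# minor, so i7.
D#-F#-B has root B, degree 6 in D# minor, so VI6.
F#-A#-C#-E# has root F#, degree 3 in D# minor, so III7.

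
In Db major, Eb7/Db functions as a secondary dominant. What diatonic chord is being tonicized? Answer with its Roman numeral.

The chord is a dominant seventh chord on Eb.
A dominant resolves down a perfect fifth: Eb → Ab. In Db major, Ab is scale degree 5, i.e. V.

V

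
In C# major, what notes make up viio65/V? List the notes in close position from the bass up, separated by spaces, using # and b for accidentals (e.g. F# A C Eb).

A# C# E F##

The slash marks an applied leading-tone chord: viio of V. In C# major, V is G#, so the leading tone to it is F##, a half step below.
Building a fully diminished seventh chord on F## gives F##-A#-C#-E.
With the 65 figure the chord is in first inversion; from the bass A# upward in close position it reads A#-C#-E-F##.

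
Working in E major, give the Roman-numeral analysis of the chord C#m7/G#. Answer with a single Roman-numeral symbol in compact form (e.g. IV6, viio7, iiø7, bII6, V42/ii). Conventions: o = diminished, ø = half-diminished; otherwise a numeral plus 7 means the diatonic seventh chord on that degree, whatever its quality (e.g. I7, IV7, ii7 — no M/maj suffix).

vi43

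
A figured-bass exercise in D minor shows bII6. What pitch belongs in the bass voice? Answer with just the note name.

bII in D minor has root Eb; the chord is Eb-G-Bb.
The figure 6 means first inversion — the third is in the bass.

G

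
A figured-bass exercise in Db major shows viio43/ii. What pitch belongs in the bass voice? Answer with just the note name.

The applied chord viio43/ii is rooted on D: D-F-Ab-Cb.
The figure 43 means second inversion — the fifth is in the bass.

Ab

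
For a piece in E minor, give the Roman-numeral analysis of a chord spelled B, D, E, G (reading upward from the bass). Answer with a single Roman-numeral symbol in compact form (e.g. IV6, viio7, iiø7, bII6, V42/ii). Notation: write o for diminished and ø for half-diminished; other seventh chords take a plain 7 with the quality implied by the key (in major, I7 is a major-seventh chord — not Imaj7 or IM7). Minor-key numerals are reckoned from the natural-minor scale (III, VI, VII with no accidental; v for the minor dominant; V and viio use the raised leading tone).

i43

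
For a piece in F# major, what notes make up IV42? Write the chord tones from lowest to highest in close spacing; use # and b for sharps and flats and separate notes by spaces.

A# B D# F#

The numeral's case and figure indicate a major seventh chord. In F# major its root, the fourth degree, is B.
Stacking thirds from B gives B-D#-F#-A#.
With the 42 figure the chord is in third inversion; from the bass A# upward in close position it reads A#-B-D#-F#.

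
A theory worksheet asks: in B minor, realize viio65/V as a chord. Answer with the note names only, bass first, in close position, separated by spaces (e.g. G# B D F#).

The slash marks an applied leading-tone chord: viio of V. In B minor, V is F#, so the leading tone to it is E#, a half step below.
Building a fully diminished seventh chord on E# gives E#-G#-B-D.
With the 65 figure the chord is in first inversion; from the bass G# upward in close position it reads G#-B-D-E#.

G# B D E#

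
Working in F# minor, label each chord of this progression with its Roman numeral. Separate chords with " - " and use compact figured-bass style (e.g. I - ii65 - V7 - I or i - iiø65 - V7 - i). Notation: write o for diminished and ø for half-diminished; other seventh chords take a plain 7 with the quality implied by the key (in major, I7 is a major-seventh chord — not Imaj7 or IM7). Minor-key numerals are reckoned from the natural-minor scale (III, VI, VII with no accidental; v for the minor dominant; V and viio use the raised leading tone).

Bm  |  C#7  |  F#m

iv - V7 - i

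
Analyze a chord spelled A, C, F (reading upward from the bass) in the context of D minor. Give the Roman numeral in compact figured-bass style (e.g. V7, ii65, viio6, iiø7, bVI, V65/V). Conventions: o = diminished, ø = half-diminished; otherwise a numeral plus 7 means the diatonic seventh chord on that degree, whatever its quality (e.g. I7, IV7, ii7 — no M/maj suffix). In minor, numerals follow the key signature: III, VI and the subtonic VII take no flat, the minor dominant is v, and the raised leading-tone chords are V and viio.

Stacked in thirds the chord is F-A-C: a major triad on F.
In D minor, F is the mediant; the diatonic major triad there is III.
With A in the bass the chord is in first inversion, so the figured bass is 6.

III6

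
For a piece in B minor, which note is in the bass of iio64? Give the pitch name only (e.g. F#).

G

iio in B minor has root C#; the chord is C#-E-G.
The figure 64 means second inversion — the fifth is in the bass.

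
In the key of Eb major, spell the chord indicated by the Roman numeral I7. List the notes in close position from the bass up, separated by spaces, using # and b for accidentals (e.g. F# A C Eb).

In Eb major, scale degree 1 is Eb, and the diatonic chord built there is a major seventh chord.
Stacking thirds from Eb gives Eb-G-Bb-D.

Eb G Bb D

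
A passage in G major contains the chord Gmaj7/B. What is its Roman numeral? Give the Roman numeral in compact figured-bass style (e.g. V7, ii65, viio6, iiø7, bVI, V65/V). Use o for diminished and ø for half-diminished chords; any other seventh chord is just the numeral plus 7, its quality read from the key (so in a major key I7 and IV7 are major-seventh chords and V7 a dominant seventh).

The pitches G-B-D-F# form a major seventh chord rooted on G.
G is scale degree 1 in G major, and a major seventh chord on that degree is written I7.
With B in the bass the chord is in first inversion, so the figured bass is 65.

I65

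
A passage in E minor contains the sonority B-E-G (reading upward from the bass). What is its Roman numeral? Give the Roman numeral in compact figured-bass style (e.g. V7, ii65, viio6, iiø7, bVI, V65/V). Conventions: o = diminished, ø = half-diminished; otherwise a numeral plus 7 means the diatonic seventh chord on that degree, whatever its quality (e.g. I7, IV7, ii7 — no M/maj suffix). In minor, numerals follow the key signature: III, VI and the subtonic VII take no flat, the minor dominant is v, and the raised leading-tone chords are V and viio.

Stacked in thirds the chord is E-G-B: a minor triad on E.
In E minor, E is the tonic; the diatonic minor triad there is i.
With B in the bass the chord is in second inversion, so the figured bass is 64.

i64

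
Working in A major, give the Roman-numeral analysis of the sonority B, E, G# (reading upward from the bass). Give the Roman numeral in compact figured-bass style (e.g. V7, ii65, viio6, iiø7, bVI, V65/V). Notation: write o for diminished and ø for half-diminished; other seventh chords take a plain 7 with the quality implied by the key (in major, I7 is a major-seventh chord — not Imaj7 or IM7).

The pitches E-G#-B form a major triad rooted on E.
E is scale degree 5 in A major, and a major triad on that degree is written V.
With B in the bass the chord is in second inversion, so the figured bass is 64.

V64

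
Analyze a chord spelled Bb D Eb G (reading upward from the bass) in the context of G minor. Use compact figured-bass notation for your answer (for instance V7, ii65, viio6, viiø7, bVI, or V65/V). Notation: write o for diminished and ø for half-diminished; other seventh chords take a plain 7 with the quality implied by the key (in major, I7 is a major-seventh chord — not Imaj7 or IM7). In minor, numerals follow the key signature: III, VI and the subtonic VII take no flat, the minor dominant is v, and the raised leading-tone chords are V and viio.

VI43

The pitches Eb-G-Bb-D form a major seventh chord rooted on Eb.
In G minor, Eb is the submediant; the diatonic major seventh chord there is VI7.
With Bb in the bass the chord is in second inversion, so the figured bass is 43.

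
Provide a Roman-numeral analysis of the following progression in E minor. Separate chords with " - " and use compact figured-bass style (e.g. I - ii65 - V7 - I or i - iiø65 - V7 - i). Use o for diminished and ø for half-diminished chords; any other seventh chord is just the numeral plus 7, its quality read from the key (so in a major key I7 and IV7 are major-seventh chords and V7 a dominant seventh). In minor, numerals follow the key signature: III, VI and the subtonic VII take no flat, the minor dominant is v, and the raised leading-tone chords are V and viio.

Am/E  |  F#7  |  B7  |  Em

Am/E: root A is the subdominant; minor triad there is iv64.
F#7: a dominant seventh chord on F#, the applied dominant of V → V7/V.
B7 has root B, degree 5 in E minor, so V7.
Em: root E is the tonic; minor triad there is i.

iv64 - V7/V - V7 - i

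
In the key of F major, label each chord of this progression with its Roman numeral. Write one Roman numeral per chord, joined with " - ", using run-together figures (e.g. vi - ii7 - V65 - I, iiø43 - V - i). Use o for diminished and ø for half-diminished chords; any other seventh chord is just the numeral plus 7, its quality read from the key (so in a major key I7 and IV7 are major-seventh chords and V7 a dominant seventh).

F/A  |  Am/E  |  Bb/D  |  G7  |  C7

F/A has root F, degree 1 in F major, so I6.
Am/E: minor triad on A = scale degree 3 → iii64.
Bb/D has root Bb, degree 4 in F major, so IV6.
G7: a dominant seventh chord on G, the applied dominant of V → V7/V.
C7: root C is the dominant; dominant seventh chord there is V7.

I6 - iii64 - IV6 - V7/V - V7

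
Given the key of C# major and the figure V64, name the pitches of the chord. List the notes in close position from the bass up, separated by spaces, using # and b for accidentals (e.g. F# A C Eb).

D# G# B#

The numeral's case and figure indicate a major triad. In C# major its root, the dominant, is G#.
That chord is spelled G#-B#-D#.
The figured bass 64 indicates second inversion, placing the fifth (D#) in the bass: D#-G#-B#.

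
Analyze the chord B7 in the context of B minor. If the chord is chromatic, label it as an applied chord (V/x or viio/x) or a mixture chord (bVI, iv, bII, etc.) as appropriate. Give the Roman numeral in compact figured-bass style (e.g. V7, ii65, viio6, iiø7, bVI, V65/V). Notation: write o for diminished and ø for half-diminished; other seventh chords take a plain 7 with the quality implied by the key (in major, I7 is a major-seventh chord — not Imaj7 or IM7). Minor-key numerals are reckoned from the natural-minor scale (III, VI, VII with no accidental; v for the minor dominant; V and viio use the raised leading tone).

The pitches B-D#-F#-A form a dominant seventh chord rooted on B.
B is not a diatonic chord root with this quality in B minor, but it lies a perfect fifth above E (iv), so the chord functions as an applied dominant of iv.

V7/iv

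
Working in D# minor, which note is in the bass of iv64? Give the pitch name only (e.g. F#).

D#

iv in D# minor has root G#; the chord is G#-B-D#.
The figure 64 means second inversion — the fifth is in the bass.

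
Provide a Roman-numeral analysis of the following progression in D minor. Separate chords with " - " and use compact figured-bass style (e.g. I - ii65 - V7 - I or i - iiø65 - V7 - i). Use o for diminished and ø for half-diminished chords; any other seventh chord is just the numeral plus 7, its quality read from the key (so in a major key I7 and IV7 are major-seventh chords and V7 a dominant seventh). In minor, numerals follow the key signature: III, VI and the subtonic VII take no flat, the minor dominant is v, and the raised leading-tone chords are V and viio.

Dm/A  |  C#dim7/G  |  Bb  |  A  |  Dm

Dm/A has root D, degree 1 in D minor, so i64.
C#dim7/G: fully diminished seventh chord on C# = scale degree 7 → viio43.
Bb: root Bb is the submediant; major triad there is VI.
A has root A, degree 5 in D minor, so V.
Dm has root D, degree 1 in D minor, so i.

i64 - viio43 - VI - V - i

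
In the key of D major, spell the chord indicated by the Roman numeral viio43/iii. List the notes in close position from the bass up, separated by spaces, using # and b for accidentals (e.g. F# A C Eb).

B D E# G#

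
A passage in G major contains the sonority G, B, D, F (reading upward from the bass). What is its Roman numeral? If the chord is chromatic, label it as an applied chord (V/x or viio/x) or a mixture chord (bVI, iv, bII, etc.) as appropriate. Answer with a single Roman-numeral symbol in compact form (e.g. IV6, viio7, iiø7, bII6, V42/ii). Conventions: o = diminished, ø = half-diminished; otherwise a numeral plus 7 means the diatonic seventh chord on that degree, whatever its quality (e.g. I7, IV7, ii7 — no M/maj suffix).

Stacked in thirds the chord is G-B-D-F: a dominant seventh chord on G.
G is not a diatonic chord root with this quality in G major, but it lies a perfect fifth above C (IV), so the chord functions as an applied dominant of IV.

V7/IV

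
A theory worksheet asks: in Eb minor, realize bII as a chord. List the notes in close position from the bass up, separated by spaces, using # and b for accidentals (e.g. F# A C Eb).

Fb Ab Cb

bII is the Neapolitan chord — a major triad on the lowered second degree. In Eb minor that root is Fb.
So the chord is Fb-Ab-Cb, a major triad.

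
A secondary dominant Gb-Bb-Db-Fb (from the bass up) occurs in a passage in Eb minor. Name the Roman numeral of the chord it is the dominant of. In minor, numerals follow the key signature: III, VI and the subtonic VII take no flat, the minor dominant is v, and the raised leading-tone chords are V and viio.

VI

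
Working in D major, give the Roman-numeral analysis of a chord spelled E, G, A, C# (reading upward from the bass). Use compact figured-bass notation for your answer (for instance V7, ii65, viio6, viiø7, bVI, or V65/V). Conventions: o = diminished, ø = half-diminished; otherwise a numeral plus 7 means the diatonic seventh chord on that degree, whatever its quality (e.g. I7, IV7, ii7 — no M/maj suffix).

V43

Stacked in thirds the chord is A-C#-E-G: a dominant seventh chord on A.
In D major, A is the dominant; the diatonic dominant seventh chord there is V7.
With E in the bass the chord is in second inversion, so the figured bass is 43.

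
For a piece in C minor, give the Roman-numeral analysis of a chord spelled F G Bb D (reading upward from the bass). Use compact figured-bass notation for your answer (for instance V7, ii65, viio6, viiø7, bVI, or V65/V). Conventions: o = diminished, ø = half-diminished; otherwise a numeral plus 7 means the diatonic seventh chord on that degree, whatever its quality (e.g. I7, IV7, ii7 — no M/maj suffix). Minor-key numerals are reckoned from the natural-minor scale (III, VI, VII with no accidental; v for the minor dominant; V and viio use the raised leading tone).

v42

The pitches G-Bb-D-F form a minor seventh chord rooted on G.
In C minor, G is the dominant; the diatonic minor seventh chord there is v7.
With F in the bass the chord is in third inversion, so the figured bass is 42.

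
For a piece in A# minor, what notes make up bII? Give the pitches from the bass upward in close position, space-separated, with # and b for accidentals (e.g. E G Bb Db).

Scale degree 2 in A# minor is B#; lowering it a half step gives B. bII is the Neapolitan chord — a major triad on the lowered second degree.
So the chord is B-D#-F#.

B D# F#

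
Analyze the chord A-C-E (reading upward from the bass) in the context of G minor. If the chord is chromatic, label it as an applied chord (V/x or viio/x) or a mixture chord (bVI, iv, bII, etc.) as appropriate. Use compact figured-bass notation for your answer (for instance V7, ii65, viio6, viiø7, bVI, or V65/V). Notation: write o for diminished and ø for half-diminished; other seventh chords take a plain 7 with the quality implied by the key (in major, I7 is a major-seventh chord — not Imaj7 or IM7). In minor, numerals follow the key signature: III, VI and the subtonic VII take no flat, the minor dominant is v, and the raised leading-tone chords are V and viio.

ii

The pitches A-C-E form a minor triad rooted on A.
A is the second degree of G minor. This is the minor supertonic, borrowed from the parallel major (the Dorian ii).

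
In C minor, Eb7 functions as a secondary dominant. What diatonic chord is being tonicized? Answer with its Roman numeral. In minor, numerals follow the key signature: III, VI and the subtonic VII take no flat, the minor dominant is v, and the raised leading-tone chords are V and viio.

VI

The chord is a dominant seventh chord on Eb.
A dominant resolves down a perfect fifth: Eb → Ab. In C minor, Ab is scale degree 6, i.e. VI.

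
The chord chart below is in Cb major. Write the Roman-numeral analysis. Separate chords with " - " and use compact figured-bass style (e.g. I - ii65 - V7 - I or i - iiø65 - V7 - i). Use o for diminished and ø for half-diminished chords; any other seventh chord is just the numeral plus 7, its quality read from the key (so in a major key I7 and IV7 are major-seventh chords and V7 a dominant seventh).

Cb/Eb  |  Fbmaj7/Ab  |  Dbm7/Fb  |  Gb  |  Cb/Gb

Cb/Eb has root Cb, degree 1 in Cb major, so I6.
Fbmaj7/Ab: root Fb is the subdominant; major seventh chord there is IV65.
Dbm7/Fb has root Db, degree 2 in Cb major, so ii65.
Gb has root Gb, degree 5 in Cb major, so V.
Cb/Gb has root Cb, degree 1 in Cb major, so I64.

I6 - IV65 - ii65 - V - I64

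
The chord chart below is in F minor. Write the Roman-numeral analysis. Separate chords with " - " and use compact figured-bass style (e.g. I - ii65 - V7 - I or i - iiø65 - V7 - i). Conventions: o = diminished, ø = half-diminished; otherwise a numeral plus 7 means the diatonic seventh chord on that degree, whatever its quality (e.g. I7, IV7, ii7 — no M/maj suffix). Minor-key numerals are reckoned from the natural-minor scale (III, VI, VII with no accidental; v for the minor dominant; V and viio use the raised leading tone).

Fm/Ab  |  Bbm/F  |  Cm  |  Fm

Fm/Ab: minor triad on F = scale degree 1 → i6.
Bbm/F has root Bb, degree 4 in F minor, so iv64.
Cm: minor triad on C = scale degree 5 → v.
Fm has root F, degree 1 in F minor, so i.

i6 - iv64 - v - i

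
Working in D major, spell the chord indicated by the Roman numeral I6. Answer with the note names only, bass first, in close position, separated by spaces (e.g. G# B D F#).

The numeral's case and figure indicate a major triad. In D major its root, the first degree, is D.
That chord is spelled D-F#-A.
With the 6 figure the chord is in first inversion; from the bass F# upward in close position it reads F#-A-D.

F# A D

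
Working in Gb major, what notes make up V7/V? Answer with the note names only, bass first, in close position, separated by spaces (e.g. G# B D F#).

Ab C Eb Gb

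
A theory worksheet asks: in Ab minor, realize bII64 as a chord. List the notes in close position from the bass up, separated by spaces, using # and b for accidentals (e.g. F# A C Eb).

Fb Bbb Db

bII64 is the Neapolitan chord — a major triad on the lowered second degree. In Ab minor that root is Bbb.
So the chord is Bbb-Db-Fb.
The figured bass 64 indicates second inversion, placing the fifth (Fb) in the bass: Fb-Bbb-Db.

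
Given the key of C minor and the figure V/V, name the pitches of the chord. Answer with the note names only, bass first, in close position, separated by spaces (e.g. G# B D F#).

V/V is a secondary dominant — the dominant triad of V. V in C minor is G, so the applied chord's root is D, a perfect fifth above.
Building a major triad on D gives D-F#-A.

D F# A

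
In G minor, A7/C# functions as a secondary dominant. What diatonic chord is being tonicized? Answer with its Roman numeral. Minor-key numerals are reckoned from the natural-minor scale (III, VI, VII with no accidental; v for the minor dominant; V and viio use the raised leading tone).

The chord is a dominant seventh chord on A.
A dominant resolves down a perfect fifth: A → D. In G minor, D is scale degree 5, i.e. V.

V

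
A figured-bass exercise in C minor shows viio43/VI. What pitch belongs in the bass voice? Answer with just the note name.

Db

The applied chord viio43/VI is rooted on G: G-Bb-Db-Fb.
The figure 43 means second inversion — the fifth is in the bass.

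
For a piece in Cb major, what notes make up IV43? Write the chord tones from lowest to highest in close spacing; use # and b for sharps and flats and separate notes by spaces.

Cb Eb Fb Ab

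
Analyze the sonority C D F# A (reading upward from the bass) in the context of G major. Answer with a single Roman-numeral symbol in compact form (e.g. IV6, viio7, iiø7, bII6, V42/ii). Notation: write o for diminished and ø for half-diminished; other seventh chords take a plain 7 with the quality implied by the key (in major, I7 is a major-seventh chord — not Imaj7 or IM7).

V42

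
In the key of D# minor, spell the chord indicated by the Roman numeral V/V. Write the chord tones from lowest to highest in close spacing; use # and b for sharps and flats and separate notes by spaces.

E# G## B#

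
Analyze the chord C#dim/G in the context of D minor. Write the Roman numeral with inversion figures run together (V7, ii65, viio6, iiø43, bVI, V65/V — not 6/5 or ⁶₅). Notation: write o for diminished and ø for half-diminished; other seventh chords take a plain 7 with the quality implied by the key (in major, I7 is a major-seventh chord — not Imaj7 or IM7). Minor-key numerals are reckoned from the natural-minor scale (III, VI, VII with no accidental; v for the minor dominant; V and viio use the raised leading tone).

viio64

The pitches C#-E-G form a diminished triad rooted on C#.
In D minor, C# is the leading tone; the diatonic diminished triad there is viio.
With G in the bass the chord is in second inversion, so the figured bass is 64.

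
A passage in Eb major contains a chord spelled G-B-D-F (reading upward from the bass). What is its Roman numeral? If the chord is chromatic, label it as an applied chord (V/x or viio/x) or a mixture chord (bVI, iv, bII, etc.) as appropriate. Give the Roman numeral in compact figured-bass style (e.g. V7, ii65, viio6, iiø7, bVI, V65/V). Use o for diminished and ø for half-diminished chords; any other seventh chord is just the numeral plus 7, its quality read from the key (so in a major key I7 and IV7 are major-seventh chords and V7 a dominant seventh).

Stacked in thirds the chord is G-B-D-F: a dominant seventh chord on G.
G is not a diatonic chord root with this quality in Eb major, but it lies a perfect fifth above C (vi), so the chord functions as an applied dominant of vi.

V7/vi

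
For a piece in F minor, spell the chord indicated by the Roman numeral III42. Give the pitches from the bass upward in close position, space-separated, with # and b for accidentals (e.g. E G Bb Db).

G Ab C Eb

The numeral's case and figure indicate a major seventh chord. In F minor its root, scale degree 3, is Ab.
Stacking thirds from Ab gives Ab-C-Eb-G.
With the 42 figure the chord is in third inversion; from the bass G upward in close position it reads G-Ab-C-Eb.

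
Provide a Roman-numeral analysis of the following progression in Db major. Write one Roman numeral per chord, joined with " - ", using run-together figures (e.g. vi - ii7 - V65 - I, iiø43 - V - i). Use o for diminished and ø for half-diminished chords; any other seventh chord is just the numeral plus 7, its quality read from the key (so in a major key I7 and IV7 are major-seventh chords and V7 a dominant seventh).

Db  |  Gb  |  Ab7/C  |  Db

Db: major triad on Db = scale degree 1 → I.
Gb: root Gb is the subdominant; major triad there is IV.
Ab7/C has root Ab, degree 5 in Db major, so V65.
Db: major triad on Db = scale degree 1 → I.

I - IV - V65 - I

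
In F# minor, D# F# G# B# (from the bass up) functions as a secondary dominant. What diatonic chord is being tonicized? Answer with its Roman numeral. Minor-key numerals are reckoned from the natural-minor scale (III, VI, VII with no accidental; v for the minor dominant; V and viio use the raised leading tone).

V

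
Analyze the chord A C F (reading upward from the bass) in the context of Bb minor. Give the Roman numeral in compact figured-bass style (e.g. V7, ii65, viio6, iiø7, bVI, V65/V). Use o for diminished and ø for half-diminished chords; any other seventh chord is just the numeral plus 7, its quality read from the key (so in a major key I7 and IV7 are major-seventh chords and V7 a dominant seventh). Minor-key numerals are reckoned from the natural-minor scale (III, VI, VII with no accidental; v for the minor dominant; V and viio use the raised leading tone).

V6

Stacked in thirds the chord is F-A-C: a major triad on F.
In Bb minor, F is the dominant; the diatonic major triad there is V.
With A in the bass the chord is in first inversion, so the figured bass is 6.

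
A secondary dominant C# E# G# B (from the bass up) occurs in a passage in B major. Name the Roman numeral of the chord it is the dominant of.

The chord is a dominant seventh chord on C#.
A dominant resolves down a perfect fifth: C# → F#. In B major, F# is scale degree 5, i.e. V.

V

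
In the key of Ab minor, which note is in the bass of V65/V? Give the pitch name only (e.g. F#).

D

The applied chord V65/V is rooted on Bb: Bb-D-F-Ab.
The figure 65 means first inversion — the third is in the bass.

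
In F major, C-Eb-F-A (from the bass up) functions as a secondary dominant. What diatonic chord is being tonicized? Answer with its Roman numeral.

IV

The chord is a dominant seventh chord on F.
A dominant resolves down a perfect fifth: F → Bb. In F major, Bb is scale degree 4, i.e. IV.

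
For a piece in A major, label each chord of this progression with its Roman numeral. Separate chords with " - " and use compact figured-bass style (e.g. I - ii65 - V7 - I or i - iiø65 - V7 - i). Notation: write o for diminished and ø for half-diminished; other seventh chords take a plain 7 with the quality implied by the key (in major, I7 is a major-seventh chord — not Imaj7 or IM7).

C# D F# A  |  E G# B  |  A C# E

IV42 - V - I

C#-D-F#-A has root D, degree 4 in A major, so IV42.
E-G#-B: major triad on E = scale degree 5 → V.
A-C#-E has root A, degree 1 in A major, so I.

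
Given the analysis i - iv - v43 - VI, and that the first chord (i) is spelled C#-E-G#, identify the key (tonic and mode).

C# minor

The anchor chord is a minor triad on C#, labeled i.
If C# is scale degree 1 and the mode makes that degree carry a minor triad, the tonic is C# and the mode is minor.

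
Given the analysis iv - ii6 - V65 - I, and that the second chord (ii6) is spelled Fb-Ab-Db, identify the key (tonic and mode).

Cb major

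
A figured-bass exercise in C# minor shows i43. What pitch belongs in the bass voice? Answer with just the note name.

i in C# minor has root C#; the chord is C#-E-G#-B.
The figure 43 means second inversion — the fifth is in the bass.

G#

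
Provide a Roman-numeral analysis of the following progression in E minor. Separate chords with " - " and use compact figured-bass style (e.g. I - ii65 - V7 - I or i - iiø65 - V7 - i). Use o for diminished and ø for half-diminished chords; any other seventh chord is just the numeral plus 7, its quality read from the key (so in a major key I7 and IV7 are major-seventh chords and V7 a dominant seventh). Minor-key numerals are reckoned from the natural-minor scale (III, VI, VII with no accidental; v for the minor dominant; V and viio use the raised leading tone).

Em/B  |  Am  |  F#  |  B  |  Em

i64 - iv - V/V - V - i

Em/B: root E is the tonic; minor triad there is i64.
Am: minor triad on A = scale degree 4 → iv.
F#: chromatic; F# is V of V, so V/V.
B: root B is the dominant; major triad there is V.
Em: root E is the tonic; minor triad there is i.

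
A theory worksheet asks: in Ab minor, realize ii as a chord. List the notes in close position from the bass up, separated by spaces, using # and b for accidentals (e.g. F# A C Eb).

ii is the minor supertonic, borrowed from the parallel major (the Dorian ii). In Ab minor that root is Bb.
So the chord is Bb-Db-F, a minor triad.

Bb Db F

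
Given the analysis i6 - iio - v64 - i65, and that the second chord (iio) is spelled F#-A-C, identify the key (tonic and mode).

The chord F#dim is a diminished triad rooted on F#; its label is iio.
Counting down one scale step from F# places the tonic on E; a diminished triad on degree 2 is diatonic only in minor.

E minor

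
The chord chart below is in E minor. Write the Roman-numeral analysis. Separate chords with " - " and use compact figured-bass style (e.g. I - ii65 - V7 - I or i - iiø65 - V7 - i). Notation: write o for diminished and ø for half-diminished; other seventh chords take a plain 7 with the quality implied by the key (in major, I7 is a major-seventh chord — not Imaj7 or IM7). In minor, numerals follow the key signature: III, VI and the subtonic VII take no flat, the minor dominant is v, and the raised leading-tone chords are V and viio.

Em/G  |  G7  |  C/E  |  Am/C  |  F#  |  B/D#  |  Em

i6 - V7/VI - VI6 - iv6 - V/V - V6 - i

Em/G: root E is the tonic; minor triad there is i6.
G7 is the secondary dominant of VI (dominant seventh chord on G): V7/VI.
C/E: root C is the submediant; major triad there is VI6.
Am/C has root A, degree 4 in E minor, so iv6.
F#: chromatic; F# is V of V, so V/V.
B/D#: root B is the dominant; major triad there is V6.
Em: root E is the tonic; minor triad there is i.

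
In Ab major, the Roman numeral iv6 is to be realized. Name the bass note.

Fb

iv in Ab major has root Db; the chord is Db-Fb-Ab.
The figure 6 means first inversion — the third is in the bass.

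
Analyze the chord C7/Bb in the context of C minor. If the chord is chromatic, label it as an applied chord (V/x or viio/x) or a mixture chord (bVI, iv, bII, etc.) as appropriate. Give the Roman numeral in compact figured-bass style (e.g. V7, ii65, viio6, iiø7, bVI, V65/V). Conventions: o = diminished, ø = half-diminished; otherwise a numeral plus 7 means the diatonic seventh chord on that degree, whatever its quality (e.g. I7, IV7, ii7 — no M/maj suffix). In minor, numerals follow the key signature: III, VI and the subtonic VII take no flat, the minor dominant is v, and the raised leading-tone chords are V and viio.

V42/iv

The pitches C-E-G-Bb form a dominant seventh chord rooted on C.
C is not a diatonic chord root with this quality in C minor, but it lies a perfect fifth above F (iv), so the chord functions as an applied dominant of iv.
With Bb in the bass the chord is in third inversion, so the figured bass is 42.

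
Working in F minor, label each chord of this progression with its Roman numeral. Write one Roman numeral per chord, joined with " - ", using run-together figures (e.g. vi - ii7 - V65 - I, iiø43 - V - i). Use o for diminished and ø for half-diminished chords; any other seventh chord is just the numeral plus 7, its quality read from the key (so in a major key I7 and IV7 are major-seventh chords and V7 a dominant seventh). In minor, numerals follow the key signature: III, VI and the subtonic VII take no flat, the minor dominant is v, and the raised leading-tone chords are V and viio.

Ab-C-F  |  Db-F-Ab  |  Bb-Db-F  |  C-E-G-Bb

i6 - VI - iv - V7

Ab-C-F: minor triad on F = scale degree 1 → i6.
Db-F-Ab: major triad on Db = scale degree 6 → VI.
Bb-Db-F has root Bb, degree 4 in F minor, so iv.
C-E-G-Bb: root C is the dominant; dominant seventh chord there is V7.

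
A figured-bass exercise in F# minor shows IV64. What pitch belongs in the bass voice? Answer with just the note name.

IV in F# minor has root B; the chord is B-D#-F#.
The figure 64 means second inversion — the fifth is in the bass.

F#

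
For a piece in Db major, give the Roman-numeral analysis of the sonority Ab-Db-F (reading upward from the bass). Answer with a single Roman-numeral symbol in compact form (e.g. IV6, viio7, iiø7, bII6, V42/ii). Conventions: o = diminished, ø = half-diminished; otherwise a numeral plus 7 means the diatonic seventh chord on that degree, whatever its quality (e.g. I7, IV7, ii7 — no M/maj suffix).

I64

The pitches Db-F-Ab form a major triad rooted on Db.
In Db major, Db is the tonic; the diatonic major triad there is I.
With Ab in the bass the chord is in second inversion, so the figured bass is 64.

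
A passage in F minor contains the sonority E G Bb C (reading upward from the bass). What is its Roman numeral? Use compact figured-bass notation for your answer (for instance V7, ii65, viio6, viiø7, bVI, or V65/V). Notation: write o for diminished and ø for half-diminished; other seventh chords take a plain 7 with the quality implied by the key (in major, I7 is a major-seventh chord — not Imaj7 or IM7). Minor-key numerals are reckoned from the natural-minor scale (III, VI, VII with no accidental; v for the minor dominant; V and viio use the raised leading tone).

V65

The pitches C-E-G-Bb form a dominant seventh chord rooted on C.
In F minor, C is the dominant; the diatonic dominant seventh chord there is V7.
With E in the bass the chord is in first inversion, so the figured bass is 65.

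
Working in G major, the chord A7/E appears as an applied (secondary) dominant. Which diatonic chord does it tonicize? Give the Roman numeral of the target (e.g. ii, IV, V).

V

The chord is a dominant seventh chord on A.
A dominant resolves down a perfect fifth: A → D. In G major, D is scale degree 5, i.e. V.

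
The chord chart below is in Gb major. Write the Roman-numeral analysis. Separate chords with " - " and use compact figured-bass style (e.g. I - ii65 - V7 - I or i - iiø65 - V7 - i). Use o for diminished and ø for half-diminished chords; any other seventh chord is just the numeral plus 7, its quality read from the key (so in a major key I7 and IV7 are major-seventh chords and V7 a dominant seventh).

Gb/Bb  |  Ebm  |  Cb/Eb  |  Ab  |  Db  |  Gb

I6 - vi - IV6 - V/V - V - I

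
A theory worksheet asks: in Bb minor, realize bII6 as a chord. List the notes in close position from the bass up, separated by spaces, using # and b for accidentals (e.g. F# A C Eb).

Eb Gb Cb

bII6 is the Neapolitan sixth — a major triad on the lowered second degree, here in its customary first inversion. In Bb minor that root is Cb.
So the chord is Cb-Eb-Gb.
The figured bass 6 indicates first inversion, placing the third (Eb) in the bass: Eb-Gb-Cb.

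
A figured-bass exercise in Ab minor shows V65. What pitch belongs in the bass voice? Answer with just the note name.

G

V in Ab minor has root Eb; the chord is Eb-G-Bb-Db.
The figure 65 means first inversion — the third is in the bass.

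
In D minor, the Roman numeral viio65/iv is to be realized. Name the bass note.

A

The applied chord viio65/iv is rooted on F#: F#-A-C-Eb.
The figure 65 means first inversion — the third is in the bass.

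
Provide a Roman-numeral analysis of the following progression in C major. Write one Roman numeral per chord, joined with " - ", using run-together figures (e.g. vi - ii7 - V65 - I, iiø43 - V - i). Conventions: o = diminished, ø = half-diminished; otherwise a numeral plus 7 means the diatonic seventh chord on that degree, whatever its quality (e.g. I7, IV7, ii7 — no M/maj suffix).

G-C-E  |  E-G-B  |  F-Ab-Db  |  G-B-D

I64 - iii - bII6 - V

G-C-E: root C is the tonic; major triad there is I64.
E-G-B has root E, degree 3 in C major, so iii.
F-Ab-Db: Db with this quality isn't in the key; a major triad on b2 is the Neapolitan sixth, bII6 (third, F, in the bass — hence the 6).
G-B-D: root G is the dominant; major triad there is V.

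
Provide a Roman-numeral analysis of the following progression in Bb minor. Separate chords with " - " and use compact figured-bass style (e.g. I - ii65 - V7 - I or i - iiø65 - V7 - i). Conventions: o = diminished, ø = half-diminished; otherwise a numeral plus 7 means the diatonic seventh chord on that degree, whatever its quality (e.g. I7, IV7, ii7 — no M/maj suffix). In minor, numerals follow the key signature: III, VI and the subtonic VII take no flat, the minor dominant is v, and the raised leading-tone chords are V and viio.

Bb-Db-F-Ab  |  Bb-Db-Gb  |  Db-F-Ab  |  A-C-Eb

i7 - VI6 - III - viio

Bb-Db-F-Ab: minor seventh chord on Bb = scale degree 1 → i7.
Bb-Db-Gb: major triad on Gb = scale degree 6 → VI6.
Db-F-Ab has root Db, degree 3 in Bb minor, so III.
A-C-Eb: diminished triad on A = scale degree 7 → viio.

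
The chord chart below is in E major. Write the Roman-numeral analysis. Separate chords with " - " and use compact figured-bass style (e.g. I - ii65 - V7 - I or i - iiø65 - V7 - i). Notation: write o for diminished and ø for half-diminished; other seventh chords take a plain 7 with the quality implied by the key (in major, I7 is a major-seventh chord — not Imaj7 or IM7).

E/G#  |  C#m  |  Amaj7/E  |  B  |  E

E/G#: major triad on E = scale degree 1 → I6.
C#m has root C#, degree 6 in E major, so vi.
Amaj7/E has root A, degree 4 in E major, so IV43.
B: root B is the dominant; major triad there is V.
E: major triad on E = scale degree 1 → I.

I6 - vi - IV43 - V - I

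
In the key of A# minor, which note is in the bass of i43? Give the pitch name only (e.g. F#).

i in A# minor has root A#; the chord is A#-C#-E#-G#.
The figure 43 means second inversion — the fifth is in the bass.

E#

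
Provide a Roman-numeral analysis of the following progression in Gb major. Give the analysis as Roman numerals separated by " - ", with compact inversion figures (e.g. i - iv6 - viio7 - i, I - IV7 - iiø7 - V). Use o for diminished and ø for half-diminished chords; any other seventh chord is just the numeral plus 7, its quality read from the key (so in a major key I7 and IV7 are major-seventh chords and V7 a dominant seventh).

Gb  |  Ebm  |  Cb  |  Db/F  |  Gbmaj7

I - vi - IV - V6 - I7

Gb: major triad on Gb = scale degree 1 → I.
Ebm has root Eb, degree 6 in Gb major, so vi.
Cb: root Cb is the subdominant; major triad there is IV.
Db/F has root Db, degree 5 in Gb major, so V6.
Gbmaj7 has root Gb, degree 1 in Gb major, so I7.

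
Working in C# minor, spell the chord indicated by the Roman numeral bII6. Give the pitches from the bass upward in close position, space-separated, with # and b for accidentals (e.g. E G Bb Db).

F# A D

Scale degree 2 in C# minor is D#; lowering it a half step gives D. bII6 is the Neapolitan sixth — a major triad on the lowered second degree, here in its customary first inversion.
So the chord is D-F#-A.
With the 6 figure the chord is in first inversion; from the bass F# upward in close position it reads F#-A-D.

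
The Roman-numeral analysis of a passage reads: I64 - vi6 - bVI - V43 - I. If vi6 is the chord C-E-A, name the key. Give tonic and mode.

C major

The chord Am/C is a minor triad rooted on A; its label is vi6.
vi6 on A implies A is the submediant; that puts the tonic at C, and the lowercase numeral fits major mode.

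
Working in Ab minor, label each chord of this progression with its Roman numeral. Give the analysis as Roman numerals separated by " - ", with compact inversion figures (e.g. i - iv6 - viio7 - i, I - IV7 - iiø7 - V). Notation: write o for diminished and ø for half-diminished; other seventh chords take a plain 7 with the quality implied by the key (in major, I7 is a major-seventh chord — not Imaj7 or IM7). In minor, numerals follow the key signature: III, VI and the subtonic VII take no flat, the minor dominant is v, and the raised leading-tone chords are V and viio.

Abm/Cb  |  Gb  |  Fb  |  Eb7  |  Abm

i6 - VII - VI - V7 - i

Abm/Cb has root Ab, degree 1 in Ab minor, so i6.
Gb: root Gb is the subtonic; major triad there is VII.
Fb has root Fb, degree 6 in Ab minor, so VI.
Eb7 has root Eb, degree 5 in Ab minor, so V7.
Abm: root Ab is the tonic; minor triad there is i.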